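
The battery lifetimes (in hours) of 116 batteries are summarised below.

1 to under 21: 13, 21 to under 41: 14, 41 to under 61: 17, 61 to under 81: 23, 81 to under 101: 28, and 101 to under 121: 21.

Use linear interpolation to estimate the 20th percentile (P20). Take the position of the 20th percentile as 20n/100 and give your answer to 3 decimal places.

Cumulative frequencies: 13, 27, 44, 67, 95, 116
n = 116; position = 20n/100 = 23.2.
This falls in the class 21 to under 41: L = 21, F = 13, f = 14, h = 20.
20th percentile ≈ 21 + ((23.2 − 13) / 14) × 20 = 35.5714

35.571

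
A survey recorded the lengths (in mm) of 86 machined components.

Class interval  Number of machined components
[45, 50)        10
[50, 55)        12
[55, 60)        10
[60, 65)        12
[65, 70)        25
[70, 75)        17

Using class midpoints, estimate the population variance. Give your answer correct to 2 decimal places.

69.97

Midpoints: 47.5, 52.5, 57.5, 62.5, 67.5, 72.5
n = 86, Σfm = 5350, mean = 62.2093
Σfm² = 338837.5
Σf(m − x̄)² = Σfm² − (Σfm)²/n = 338837.5 − 5350²/86 = 6017.7326
Population variance = 6017.7326 / 86 = 69.9736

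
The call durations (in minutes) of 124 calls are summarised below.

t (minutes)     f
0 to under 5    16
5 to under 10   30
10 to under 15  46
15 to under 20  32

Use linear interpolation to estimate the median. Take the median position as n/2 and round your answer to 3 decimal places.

11.739

Cumulative frequencies: 16, 46, 92, 124
n = 124; position = n/2 = 62.
This falls in the class 10 to under 15: L = 10, F = 46, f = 46, h = 5.
Median ≈ 10 + ((62 − 46) / 46) × 5 = 11.7391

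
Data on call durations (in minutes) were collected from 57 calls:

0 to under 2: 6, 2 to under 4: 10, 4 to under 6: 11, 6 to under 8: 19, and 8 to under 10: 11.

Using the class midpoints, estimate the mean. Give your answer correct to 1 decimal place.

Midpoints: 1, 3, 5, 7, 9
Σfm = 6×1 + 10×3 + 11×5 + 19×7 + 11×9 = 323
n = Σf = 57
Mean = 323 / 57 = 5.6667

5.7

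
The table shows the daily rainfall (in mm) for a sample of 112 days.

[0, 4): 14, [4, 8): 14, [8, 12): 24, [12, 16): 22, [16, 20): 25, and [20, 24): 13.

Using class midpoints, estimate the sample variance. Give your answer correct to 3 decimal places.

Midpoints: 2, 6, 10, 14, 18, 22
n = 112, Σfm = 1396, mean = 12.4643
Σfm² = 21664
Σf(m − x̄)² = Σfm² − (Σfm)²/n = 21664 − 1396²/112 = 4263.8571
Sample variance = 4263.8571 / 111 = 38.4131

38.413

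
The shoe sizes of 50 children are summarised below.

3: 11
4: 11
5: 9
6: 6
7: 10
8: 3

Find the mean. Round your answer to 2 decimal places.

5.04

Values: 3, 4, 5, 6, 7, 8
Σfx = 11×3 + 11×4 + 9×5 + 6×6 + 10×7 + 3×8 = 252
n = Σf = 50
Mean = 252 / 50 = 5.0400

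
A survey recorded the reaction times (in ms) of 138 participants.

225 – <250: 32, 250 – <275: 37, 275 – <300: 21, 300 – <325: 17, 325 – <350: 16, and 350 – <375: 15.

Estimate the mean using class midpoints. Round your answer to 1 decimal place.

286.2

Midpoints: 237.5, 262.5, 287.5, 312.5, 337.5, 362.5
Σfm = 32×237.5 + 37×262.5 + 21×287.5 + 17×312.5 + 16×337.5 + 15×362.5 = 39500
n = Σf = 138
Mean = 39500 / 138 = 286.2319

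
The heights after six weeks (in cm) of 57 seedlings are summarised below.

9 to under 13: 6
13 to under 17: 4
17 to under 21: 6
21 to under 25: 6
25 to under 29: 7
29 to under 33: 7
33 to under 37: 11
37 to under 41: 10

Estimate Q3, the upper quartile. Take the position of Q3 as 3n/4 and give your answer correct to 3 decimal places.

Cumulative frequencies: 6, 10, 16, 22, 29, 36, 47, 57
n = 57; position = 3n/4 = 42.75.
This falls in the class 33 to under 37: L = 33, F = 36, f = 11, h = 4.
Upper quartile ≈ 33 + ((42.75 − 36) / 11) × 4 = 35.4545

35.455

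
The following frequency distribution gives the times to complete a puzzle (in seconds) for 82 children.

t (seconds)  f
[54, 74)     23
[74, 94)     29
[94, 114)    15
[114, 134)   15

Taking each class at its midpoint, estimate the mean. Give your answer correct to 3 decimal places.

89.366

Midpoints: 64, 84, 104, 124
Σfm = 23×64 + 29×84 + 15×104 + 15×124 = 7328
n = Σf = 82
Mean = 7328 / 82 = 89.3659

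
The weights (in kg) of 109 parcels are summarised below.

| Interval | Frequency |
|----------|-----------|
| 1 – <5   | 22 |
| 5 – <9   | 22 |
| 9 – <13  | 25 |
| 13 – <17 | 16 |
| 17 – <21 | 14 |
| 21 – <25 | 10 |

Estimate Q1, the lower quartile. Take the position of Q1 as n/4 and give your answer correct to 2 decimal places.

5.95

Cumulative frequencies: 22, 44, 69, 85, 99, 109
n = 109; position = n/4 = 27.25.
This falls in the class 5 – <9: L = 5, F = 22, f = 22, h = 4.
Lower quartile ≈ 5 + ((27.25 − 22) / 22) × 4 = 5.9545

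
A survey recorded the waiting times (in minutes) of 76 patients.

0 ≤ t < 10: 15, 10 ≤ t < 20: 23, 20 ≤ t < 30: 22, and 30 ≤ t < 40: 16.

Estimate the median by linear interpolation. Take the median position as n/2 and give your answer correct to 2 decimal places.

Cumulative frequencies: 15, 38, 60, 76
n = 76; position = n/2 = 38.
This falls in the class 10 ≤ t < 20: L = 10, F = 15, f = 23, h = 10.
Median ≈ 10 + ((38 − 15) / 23) × 10 = 20.0000

20.00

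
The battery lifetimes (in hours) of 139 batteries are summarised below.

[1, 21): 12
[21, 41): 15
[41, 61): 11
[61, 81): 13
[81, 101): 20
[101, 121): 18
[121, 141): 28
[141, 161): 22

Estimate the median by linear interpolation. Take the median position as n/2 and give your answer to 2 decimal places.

Cumulative frequencies: 12, 27, 38, 51, 71, 89, 117, 139
n = 139; position = n/2 = 69.5.
This falls in the class [81, 101): L = 81, F = 51, f = 20, h = 20.
Median ≈ 81 + ((69.5 − 51) / 20) × 20 = 99.5000

99.50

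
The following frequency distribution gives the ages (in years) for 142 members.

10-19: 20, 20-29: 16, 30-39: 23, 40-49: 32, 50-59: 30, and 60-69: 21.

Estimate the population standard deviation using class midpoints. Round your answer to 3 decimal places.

16.098

Midpoints: 14.5, 24.5, 34.5, 44.5, 54.5, 64.5
n = 142, Σfm = 5889, mean = 41.4718
Σfm² = 281025.5
Σf(m − x̄)² = Σfm² − (Σfm)²/n = 281025.5 − 5889²/142 = 36797.8873
Population variance = 36797.8873 / 142 = 259.1401
Standard deviation = √259.1401 = 16.0978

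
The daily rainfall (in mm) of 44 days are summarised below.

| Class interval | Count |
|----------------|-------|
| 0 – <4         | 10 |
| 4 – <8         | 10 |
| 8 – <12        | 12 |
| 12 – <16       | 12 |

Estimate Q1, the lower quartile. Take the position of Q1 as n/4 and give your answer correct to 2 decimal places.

4.40

Cumulative frequencies: 10, 20, 32, 44
n = 44; position = n/4 = 11.
This falls in the class 4 – <8: L = 4, F = 10, f = 10, h = 4.
Lower quartile ≈ 4 + ((11 − 10) / 10) × 4 = 4.4000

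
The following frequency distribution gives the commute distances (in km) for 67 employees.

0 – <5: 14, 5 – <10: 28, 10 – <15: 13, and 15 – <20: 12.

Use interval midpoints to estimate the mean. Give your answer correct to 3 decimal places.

9.216

Midpoints: 2.5, 7.5, 12.5, 17.5
Σfm = 14×2.5 + 28×7.5 + 13×12.5 + 12×17.5 = 617.5
n = Σf = 67
Mean = 617.5 / 67 = 9.2164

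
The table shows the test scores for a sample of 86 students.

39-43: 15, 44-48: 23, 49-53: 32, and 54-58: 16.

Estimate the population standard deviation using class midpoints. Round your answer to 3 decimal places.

4.914

Midpoints: 41, 46, 51, 56
n = 86, Σfm = 4201, mean = 48.8488
Σfm² = 207291
Σf(m − x̄)² = Σfm² − (Σfm)²/n = 207291 − 4201²/86 = 2077.0349
Population variance = 2077.0349 / 86 = 24.1516
Standard deviation = √24.1516 = 4.9144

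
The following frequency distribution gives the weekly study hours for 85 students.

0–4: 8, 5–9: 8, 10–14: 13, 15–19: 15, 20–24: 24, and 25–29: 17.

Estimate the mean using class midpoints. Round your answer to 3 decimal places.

Midpoints: 2, 7, 12, 17, 22, 27
Σfm = 8×2 + 8×7 + 13×12 + 15×17 + 24×22 + 17×27 = 1470
n = Σf = 85
Mean = 1470 / 85 = 17.2941

17.294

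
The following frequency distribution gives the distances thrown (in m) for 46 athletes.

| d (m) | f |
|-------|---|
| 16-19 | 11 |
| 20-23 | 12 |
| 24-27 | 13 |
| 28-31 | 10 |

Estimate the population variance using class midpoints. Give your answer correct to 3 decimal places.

18.601

Midpoints: 17.5, 21.5, 25.5, 29.5
n = 46, Σfm = 1077, mean = 23.4130
Σfm² = 26071.5
Σf(m − x̄)² = Σfm² − (Σfm)²/n = 26071.5 − 1077²/46 = 855.6522
Population variance = 855.6522 / 46 = 18.6011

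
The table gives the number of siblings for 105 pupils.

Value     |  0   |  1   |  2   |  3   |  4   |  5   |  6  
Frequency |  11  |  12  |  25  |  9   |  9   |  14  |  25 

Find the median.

3

Cumulative frequencies: 11, 23, 48, 57, 66, 80, 105
n = 105, so the median is the value in position (n+1)/2 = 53.
Position 53 falls at value 3.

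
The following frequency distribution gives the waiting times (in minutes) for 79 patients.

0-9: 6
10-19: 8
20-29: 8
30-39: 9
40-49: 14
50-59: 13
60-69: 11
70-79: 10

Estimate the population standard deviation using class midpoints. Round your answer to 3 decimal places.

Midpoints: 4.5, 14.5, 24.5, 34.5, 44.5, 54.5, 64.5, 74.5
n = 79, Σfm = 3435.5, mean = 43.4873
Σfm² = 184919.75
Σf(m − x̄)² = Σfm² − (Σfm)²/n = 184919.75 − 3435.5²/79 = 35518.9873
Population variance = 35518.9873 / 79 = 449.6074
Standard deviation = √449.6074 = 21.2039

21.204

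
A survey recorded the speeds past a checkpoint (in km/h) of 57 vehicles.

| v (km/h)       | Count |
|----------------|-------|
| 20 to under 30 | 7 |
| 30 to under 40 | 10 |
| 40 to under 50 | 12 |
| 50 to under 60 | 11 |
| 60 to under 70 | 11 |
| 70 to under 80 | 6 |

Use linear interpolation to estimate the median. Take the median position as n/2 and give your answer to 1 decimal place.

Cumulative frequencies: 7, 17, 29, 40, 51, 57
n = 57; position = n/2 = 28.5.
This falls in the class 40 to under 50: L = 40, F = 17, f = 12, h = 10.
Median ≈ 40 + ((28.5 − 17) / 12) × 10 = 49.5833

49.6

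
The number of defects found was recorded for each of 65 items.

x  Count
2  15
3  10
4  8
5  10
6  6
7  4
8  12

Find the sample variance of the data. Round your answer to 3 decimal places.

Values: 2, 3, 4, 5, 6, 7, 8
n = 65, Σfx = 302, mean = 4.6462
Σfx² = 1708
Σf(x − x̄)² = Σfx² − (Σfx)²/n = 1708 − 302²/65 = 304.8615
Sample variance = 304.8615 / 64 = 4.7635

4.763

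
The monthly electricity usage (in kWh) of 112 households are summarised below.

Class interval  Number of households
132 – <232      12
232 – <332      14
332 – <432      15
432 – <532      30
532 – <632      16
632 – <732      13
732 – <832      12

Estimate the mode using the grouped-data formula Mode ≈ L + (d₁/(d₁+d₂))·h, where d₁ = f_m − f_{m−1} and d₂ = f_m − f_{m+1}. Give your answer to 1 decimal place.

Modal class: 432 – <532 (highest frequency 30).
d₁ = 30 − 15 = 15, d₂ = 30 − 16 = 14
Mode ≈ 432 + (15/(15+14)) × 100 = 432 + 51.7241 = 483.7241

483.7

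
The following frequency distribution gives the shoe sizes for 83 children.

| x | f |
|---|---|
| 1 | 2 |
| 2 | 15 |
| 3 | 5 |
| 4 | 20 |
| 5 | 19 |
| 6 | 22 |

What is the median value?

Cumulative frequencies: 2, 17, 22, 42, 61, 83
n = 83, so the median is the value in position (n+1)/2 = 42.
Position 42 falls at value 4.

4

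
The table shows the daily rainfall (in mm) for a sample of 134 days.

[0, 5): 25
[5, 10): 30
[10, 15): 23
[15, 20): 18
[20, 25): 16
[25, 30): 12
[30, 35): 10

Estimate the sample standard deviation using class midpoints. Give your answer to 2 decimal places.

9.34

Midpoints: 2.5, 7.5, 12.5, 17.5, 22.5, 27.5, 32.5
n = 134, Σfm = 1905, mean = 14.2164
Σfm² = 38687.5
Σf(m − x̄)² = Σfm² − (Σfm)²/n = 38687.5 − 1905²/134 = 11605.2239
Sample variance = 11605.2239 / 133 = 87.2573
Standard deviation = √87.2573 = 9.3412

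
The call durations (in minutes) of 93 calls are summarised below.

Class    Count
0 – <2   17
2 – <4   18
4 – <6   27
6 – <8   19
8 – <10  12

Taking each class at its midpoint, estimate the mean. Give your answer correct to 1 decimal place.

4.8

Midpoints: 1, 3, 5, 7, 9
Σfm = 17×1 + 18×3 + 27×5 + 19×7 + 12×9 = 447
n = Σf = 93
Mean = 447 / 93 = 4.8065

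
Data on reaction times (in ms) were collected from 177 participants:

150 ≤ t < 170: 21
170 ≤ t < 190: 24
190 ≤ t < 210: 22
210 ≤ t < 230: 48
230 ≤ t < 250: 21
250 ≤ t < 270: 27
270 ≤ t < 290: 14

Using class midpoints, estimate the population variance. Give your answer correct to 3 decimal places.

Midpoints: 160, 180, 200, 220, 240, 260, 280
n = 177, Σfm = 38620, mean = 218.1921
Σfm² = 8650800
Σf(m − x̄)² = Σfm² − (Σfm)²/n = 8650800 − 38620²/177 = 224221.4689
Population variance = 224221.4689 / 177 = 1266.7880

1266.788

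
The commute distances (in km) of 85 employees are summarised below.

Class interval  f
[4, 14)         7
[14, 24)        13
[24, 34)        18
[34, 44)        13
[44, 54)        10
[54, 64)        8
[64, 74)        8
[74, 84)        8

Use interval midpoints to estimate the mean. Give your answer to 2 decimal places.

41.00

Midpoints: 9, 19, 29, 39, 49, 59, 69, 79
Σfm = 7×9 + 13×19 + 18×29 + 13×39 + 10×49 + 8×59 + 8×69 + 8×79 = 3485
n = Σf = 85
Mean = 3485 / 85 = 41.0000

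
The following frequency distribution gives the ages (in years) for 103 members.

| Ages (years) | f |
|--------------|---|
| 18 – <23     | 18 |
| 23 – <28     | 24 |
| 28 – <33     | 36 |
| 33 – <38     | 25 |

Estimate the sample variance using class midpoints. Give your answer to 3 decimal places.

Midpoints: 20.5, 25.5, 30.5, 35.5
n = 103, Σfm = 2966.5, mean = 28.8010
Σfm² = 88165.75
Σf(m − x̄)² = Σfm² − (Σfm)²/n = 88165.75 − 2966.5²/103 = 2727.6699
Sample variance = 2727.6699 / 102 = 26.7419

26.742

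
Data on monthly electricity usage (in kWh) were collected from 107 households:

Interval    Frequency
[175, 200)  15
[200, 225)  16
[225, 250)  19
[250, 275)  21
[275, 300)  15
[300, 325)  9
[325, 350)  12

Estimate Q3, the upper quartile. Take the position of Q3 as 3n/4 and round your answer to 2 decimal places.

Cumulative frequencies: 15, 31, 50, 71, 86, 95, 107
n = 107; position = 3n/4 = 80.25.
This falls in the class [275, 300): L = 275, F = 71, f = 15, h = 25.
Upper quartile ≈ 275 + ((80.25 − 71) / 15) × 25 = 290.4167

290.42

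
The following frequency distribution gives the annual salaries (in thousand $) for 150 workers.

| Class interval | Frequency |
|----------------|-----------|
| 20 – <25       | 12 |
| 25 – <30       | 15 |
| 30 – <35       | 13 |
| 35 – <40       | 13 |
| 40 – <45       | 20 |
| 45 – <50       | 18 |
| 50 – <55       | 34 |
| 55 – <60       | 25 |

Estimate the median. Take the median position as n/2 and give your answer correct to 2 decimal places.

45.56

Cumulative frequencies: 12, 27, 40, 53, 73, 91, 125, 150
n = 150; position = n/2 = 75.
This falls in the class 45 – <50: L = 45, F = 73, f = 18, h = 5.
Median ≈ 45 + ((75 − 73) / 18) × 5 = 45.5556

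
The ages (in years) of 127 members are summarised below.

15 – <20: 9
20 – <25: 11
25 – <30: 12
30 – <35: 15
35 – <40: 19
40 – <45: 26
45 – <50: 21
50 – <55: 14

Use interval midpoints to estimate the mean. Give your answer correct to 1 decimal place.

37.6

Midpoints: 17.5, 22.5, 27.5, 32.5, 37.5, 42.5, 47.5, 52.5
Σfm = 9×17.5 + 11×22.5 + 12×27.5 + 15×32.5 + 19×37.5 + 26×42.5 + 21×47.5 + 14×52.5 = 4772.5
n = Σf = 127
Mean = 4772.5 / 127 = 37.5787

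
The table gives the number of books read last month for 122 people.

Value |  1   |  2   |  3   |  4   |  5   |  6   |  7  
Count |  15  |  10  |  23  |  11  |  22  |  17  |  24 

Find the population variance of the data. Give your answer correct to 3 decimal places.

4.024

Values: 1, 2, 3, 4, 5, 6, 7
n = 122, Σfx = 528, mean = 4.3279
Σfx² = 2776
Σf(x − x̄)² = Σfx² − (Σfx)²/n = 2776 − 528²/122 = 490.8852
Population variance = 490.8852 / 122 = 4.0236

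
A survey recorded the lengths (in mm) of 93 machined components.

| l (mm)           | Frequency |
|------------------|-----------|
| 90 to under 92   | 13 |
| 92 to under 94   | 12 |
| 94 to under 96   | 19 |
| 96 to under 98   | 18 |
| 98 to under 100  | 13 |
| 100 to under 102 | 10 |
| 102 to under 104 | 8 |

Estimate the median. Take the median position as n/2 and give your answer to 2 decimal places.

96.28

Cumulative frequencies: 13, 25, 44, 62, 75, 85, 93
n = 93; position = n/2 = 46.5.
This falls in the class 96 to under 98: L = 96, F = 44, f = 18, h = 2.
Median ≈ 96 + ((46.5 − 44) / 18) × 2 = 96.2778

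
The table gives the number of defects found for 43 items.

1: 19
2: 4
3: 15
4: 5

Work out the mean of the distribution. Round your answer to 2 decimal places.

Values: 1, 2, 3, 4
Σfx = 19×1 + 4×2 + 15×3 + 5×4 = 92
n = Σf = 43
Mean = 92 / 43 = 2.1395

2.14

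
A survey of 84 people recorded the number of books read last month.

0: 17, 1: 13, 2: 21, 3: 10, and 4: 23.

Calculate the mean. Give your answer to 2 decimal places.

2.11

Values: 0, 1, 2, 3, 4
Σfx = 17×0 + 13×1 + 21×2 + 10×3 + 23×4 = 177
n = Σf = 84
Mean = 177 / 84 = 2.1071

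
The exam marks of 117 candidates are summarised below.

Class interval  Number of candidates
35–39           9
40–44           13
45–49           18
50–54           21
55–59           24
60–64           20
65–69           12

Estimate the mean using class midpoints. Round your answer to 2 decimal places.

53.24

Midpoints: 37, 42, 47, 52, 57, 62, 67
Σfm = 9×37 + 13×42 + 18×47 + 21×52 + 24×57 + 20×62 + 12×67 = 6229
n = Σf = 117
Mean = 6229 / 117 = 53.2393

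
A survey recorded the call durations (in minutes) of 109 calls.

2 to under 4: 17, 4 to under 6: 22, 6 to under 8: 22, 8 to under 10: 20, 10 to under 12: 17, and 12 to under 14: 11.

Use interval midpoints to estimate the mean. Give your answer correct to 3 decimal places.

Midpoints: 3, 5, 7, 9, 11, 13
Σfm = 17×3 + 22×5 + 22×7 + 20×9 + 17×11 + 11×13 = 825
n = Σf = 109
Mean = 825 / 109 = 7.5688

7.569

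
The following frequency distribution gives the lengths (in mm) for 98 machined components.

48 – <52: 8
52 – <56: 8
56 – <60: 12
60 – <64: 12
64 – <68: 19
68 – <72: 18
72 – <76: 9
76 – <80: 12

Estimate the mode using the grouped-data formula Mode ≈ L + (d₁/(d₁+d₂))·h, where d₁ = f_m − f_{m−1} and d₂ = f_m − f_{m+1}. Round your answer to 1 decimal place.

67.5

Modal class: 64 – <68 (highest frequency 19).
d₁ = 19 − 12 = 7, d₂ = 19 − 18 = 1
Mode ≈ 64 + (7/(7+1)) × 4 = 64 + 3.5000 = 67.5000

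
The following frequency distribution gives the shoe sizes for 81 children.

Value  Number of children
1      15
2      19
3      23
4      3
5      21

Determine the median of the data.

3

Cumulative frequencies: 15, 34, 57, 60, 81
n = 81, so the median is the value in position (n+1)/2 = 41.
Position 41 falls at value 3.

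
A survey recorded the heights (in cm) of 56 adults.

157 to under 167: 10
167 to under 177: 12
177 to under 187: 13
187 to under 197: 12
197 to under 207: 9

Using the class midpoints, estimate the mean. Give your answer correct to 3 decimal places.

181.643

Midpoints: 162, 172, 182, 192, 202
Σfm = 10×162 + 12×172 + 13×182 + 12×192 + 9×202 = 10172
n = Σf = 56
Mean = 10172 / 56 = 181.6429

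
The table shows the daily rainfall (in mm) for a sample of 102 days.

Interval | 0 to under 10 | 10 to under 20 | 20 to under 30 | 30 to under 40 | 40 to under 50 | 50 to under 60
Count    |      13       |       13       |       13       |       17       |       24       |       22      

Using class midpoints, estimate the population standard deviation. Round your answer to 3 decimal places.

16.949

Midpoints: 5, 15, 25, 35, 45, 55
n = 102, Σfm = 3470, mean = 34.0196
Σfm² = 147350
Σf(m − x̄)² = Σfm² − (Σfm)²/n = 147350 − 3470²/102 = 29301.9608
Population variance = 29301.9608 / 102 = 287.2741
Standard deviation = √287.2741 = 16.9492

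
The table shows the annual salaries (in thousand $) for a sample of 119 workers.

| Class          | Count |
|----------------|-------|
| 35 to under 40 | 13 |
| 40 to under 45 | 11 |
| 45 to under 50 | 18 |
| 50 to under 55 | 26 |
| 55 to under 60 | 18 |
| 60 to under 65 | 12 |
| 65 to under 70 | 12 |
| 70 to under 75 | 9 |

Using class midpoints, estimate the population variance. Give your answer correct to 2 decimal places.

Midpoints: 37.5, 42.5, 47.5, 52.5, 57.5, 62.5, 67.5, 72.5
n = 119, Σfm = 6422.5, mean = 53.9706
Σfm² = 358793.75
Σf(m − x̄)² = Σfm² − (Σfm)²/n = 358793.75 − 6422.5²/119 = 12167.6471
Population variance = 12167.6471 / 119 = 102.2491

102.25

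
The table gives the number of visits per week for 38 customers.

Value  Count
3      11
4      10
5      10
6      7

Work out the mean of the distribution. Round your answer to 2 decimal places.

Values: 3, 4, 5, 6
Σfx = 11×3 + 10×4 + 10×5 + 7×6 = 165
n = Σf = 38
Mean = 165 / 38 = 4.3421

4.34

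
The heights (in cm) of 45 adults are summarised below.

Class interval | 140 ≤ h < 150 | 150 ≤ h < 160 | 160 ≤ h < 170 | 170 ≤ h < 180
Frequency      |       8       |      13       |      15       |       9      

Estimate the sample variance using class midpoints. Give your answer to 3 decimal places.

Midpoints: 145, 155, 165, 175
n = 45, Σfm = 7225, mean = 160.5556
Σfm² = 1164525
Σf(m − x̄)² = Σfm² − (Σfm)²/n = 1164525 − 7225²/45 = 4511.1111
Sample variance = 4511.1111 / 44 = 102.5253

102.525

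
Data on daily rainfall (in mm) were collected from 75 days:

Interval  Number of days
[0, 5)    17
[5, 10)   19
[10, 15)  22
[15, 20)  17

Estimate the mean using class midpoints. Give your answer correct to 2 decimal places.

10.10

Midpoints: 2.5, 7.5, 12.5, 17.5
Σfm = 17×2.5 + 19×7.5 + 22×12.5 + 17×17.5 = 757.5
n = Σf = 75
Mean = 757.5 / 75 = 10.1000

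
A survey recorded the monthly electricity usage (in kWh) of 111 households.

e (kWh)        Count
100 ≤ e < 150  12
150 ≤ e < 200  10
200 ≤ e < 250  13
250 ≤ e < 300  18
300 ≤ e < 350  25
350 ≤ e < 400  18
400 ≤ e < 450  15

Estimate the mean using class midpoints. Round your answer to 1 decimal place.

291.7

Midpoints: 125, 175, 225, 275, 325, 375, 425
Σfm = 12×125 + 10×175 + 13×225 + 18×275 + 25×325 + 18×375 + 15×425 = 32375
n = Σf = 111
Mean = 32375 / 111 = 291.6667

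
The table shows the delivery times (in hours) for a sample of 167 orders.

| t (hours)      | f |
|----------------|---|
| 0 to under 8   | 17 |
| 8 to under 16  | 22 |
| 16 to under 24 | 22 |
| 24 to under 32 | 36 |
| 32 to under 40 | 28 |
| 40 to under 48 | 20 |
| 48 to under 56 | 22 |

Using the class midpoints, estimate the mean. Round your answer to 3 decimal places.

Midpoints: 4, 12, 20, 28, 36, 44, 52
Σfm = 17×4 + 22×12 + 22×20 + 36×28 + 28×36 + 20×44 + 22×52 = 4812
n = Σf = 167
Mean = 4812 / 167 = 28.8144

28.814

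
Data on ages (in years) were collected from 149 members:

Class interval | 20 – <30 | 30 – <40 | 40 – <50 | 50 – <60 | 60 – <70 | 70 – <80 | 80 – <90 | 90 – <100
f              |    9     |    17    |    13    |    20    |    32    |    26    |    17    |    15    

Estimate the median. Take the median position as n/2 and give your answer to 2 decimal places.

Cumulative frequencies: 9, 26, 39, 59, 91, 117, 134, 149
n = 149; position = n/2 = 74.5.
This falls in the class 60 – <70: L = 60, F = 59, f = 32, h = 10.
Median ≈ 60 + ((74.5 − 59) / 32) × 10 = 64.8438

64.84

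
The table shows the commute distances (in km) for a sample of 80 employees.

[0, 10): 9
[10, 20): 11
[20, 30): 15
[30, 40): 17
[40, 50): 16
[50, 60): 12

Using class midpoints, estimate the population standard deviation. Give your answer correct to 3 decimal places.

Midpoints: 5, 15, 25, 35, 45, 55
n = 80, Σfm = 2560, mean = 32.0000
Σfm² = 101600
Σf(m − x̄)² = Σfm² − (Σfm)²/n = 101600 − 2560²/80 = 19680.0000
Population variance = 19680.0000 / 80 = 246.0000
Standard deviation = √246.0000 = 15.6844

15.684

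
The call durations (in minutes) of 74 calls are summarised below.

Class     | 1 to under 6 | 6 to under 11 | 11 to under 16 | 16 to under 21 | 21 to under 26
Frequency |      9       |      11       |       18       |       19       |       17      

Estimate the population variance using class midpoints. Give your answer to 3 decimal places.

Midpoints: 3.5, 8.5, 13.5, 18.5, 23.5
n = 74, Σfm = 1119, mean = 15.1216
Σfm² = 20076.5
Σf(m − x̄)² = Σfm² − (Σfm)²/n = 20076.5 − 1119²/74 = 3155.4054
Population variance = 3155.4054 / 74 = 42.6406

42.641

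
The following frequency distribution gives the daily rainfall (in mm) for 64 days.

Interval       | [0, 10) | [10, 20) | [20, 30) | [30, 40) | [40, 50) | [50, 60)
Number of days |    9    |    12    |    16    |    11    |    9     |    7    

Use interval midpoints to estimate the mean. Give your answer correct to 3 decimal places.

Midpoints: 5, 15, 25, 35, 45, 55
Σfm = 9×5 + 12×15 + 16×25 + 11×35 + 9×45 + 7×55 = 1800
n = Σf = 64
Mean = 1800 / 64 = 28.1250

28.125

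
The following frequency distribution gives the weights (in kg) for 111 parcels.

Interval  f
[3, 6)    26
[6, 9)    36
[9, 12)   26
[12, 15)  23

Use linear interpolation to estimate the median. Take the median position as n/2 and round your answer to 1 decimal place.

8.5

Cumulative frequencies: 26, 62, 88, 111
n = 111; position = n/2 = 55.5.
This falls in the class [6, 9): L = 6, F = 26, f = 36, h = 3.
Median ≈ 6 + ((55.5 − 26) / 36) × 3 = 8.4583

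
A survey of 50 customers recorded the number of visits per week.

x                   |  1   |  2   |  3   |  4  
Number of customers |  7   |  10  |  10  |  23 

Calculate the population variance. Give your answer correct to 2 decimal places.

Values: 1, 2, 3, 4
n = 50, Σfx = 149, mean = 2.9800
Σfx² = 505
Σf(x − x̄)² = Σfx² − (Σfx)²/n = 505 − 149²/50 = 60.9800
Population variance = 60.9800 / 50 = 1.2196

1.22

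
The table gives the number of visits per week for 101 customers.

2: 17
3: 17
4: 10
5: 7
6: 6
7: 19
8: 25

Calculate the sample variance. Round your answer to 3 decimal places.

Values: 2, 3, 4, 5, 6, 7, 8
n = 101, Σfx = 529, mean = 5.2376
Σfx² = 3303
Σf(x − x̄)² = Σfx² − (Σfx)²/n = 3303 − 529²/101 = 532.2970
Sample variance = 532.2970 / 100 = 5.3230

5.323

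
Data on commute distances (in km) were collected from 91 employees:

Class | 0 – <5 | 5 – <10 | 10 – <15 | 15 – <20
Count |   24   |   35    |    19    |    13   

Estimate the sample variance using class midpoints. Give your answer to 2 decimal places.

Midpoints: 2.5, 7.5, 12.5, 17.5
n = 91, Σfm = 787.5, mean = 8.6538
Σfm² = 9068.75
Σf(m − x̄)² = Σfm² − (Σfm)²/n = 9068.75 − 787.5²/91 = 2253.8462
Sample variance = 2253.8462 / 90 = 25.0427

25.04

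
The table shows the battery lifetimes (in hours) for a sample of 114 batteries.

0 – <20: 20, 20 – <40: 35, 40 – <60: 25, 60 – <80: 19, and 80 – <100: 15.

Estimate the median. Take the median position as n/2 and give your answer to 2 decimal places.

Cumulative frequencies: 20, 55, 80, 99, 114
n = 114; position = n/2 = 57.
This falls in the class 40 – <60: L = 40, F = 55, f = 25, h = 20.
Median ≈ 40 + ((57 − 55) / 25) × 20 = 41.6000

41.60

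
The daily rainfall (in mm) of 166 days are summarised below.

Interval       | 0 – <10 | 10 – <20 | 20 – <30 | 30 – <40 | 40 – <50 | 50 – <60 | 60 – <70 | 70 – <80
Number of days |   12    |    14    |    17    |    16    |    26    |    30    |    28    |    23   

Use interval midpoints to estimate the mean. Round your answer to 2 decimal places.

Midpoints: 5, 15, 25, 35, 45, 55, 65, 75
Σfm = 12×5 + 14×15 + 17×25 + 16×35 + 26×45 + 30×55 + 28×65 + 23×75 = 7620
n = Σf = 166
Mean = 7620 / 166 = 45.9036

45.90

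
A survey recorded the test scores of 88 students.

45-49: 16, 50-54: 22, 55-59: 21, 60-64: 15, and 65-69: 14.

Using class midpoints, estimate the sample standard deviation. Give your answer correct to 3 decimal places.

6.687

Midpoints: 47, 52, 57, 62, 67
n = 88, Σfm = 4961, mean = 56.3750
Σfm² = 283567
Σf(m − x̄)² = Σfm² − (Σfm)²/n = 283567 − 4961²/88 = 3890.6250
Sample variance = 3890.6250 / 87 = 44.7198
Standard deviation = √44.7198 = 6.6873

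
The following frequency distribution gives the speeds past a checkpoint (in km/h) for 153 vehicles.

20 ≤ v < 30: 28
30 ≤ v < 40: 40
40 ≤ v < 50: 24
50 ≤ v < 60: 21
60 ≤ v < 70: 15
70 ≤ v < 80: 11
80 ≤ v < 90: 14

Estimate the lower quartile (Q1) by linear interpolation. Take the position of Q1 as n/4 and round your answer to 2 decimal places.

32.56

Cumulative frequencies: 28, 68, 92, 113, 128, 139, 153
n = 153; position = n/4 = 38.25.
This falls in the class 30 ≤ v < 40: L = 30, F = 28, f = 40, h = 10.
Lower quartile ≈ 30 + ((38.25 − 28) / 40) × 10 = 32.5625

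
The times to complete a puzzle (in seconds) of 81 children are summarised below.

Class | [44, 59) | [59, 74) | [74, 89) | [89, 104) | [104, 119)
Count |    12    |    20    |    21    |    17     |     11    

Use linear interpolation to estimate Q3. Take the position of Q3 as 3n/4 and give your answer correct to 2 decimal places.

95.84

Cumulative frequencies: 12, 32, 53, 70, 81
n = 81; position = 3n/4 = 60.75.
This falls in the class [89, 104): L = 89, F = 53, f = 17, h = 15.
Upper quartile ≈ 89 + ((60.75 − 53) / 17) × 15 = 95.8382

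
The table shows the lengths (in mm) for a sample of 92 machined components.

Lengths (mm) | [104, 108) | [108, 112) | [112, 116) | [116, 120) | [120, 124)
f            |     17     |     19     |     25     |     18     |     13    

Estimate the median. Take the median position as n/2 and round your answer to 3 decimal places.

Cumulative frequencies: 17, 36, 61, 79, 92
n = 92; position = n/2 = 46.
This falls in the class [112, 116): L = 112, F = 36, f = 25, h = 4.
Median ≈ 112 + ((46 − 36) / 25) × 4 = 113.6000

113.600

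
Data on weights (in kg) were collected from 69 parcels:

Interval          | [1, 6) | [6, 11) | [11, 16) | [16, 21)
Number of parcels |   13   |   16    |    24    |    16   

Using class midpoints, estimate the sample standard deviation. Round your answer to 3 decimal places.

Midpoints: 3.5, 8.5, 13.5, 18.5
n = 69, Σfm = 801.5, mean = 11.6159
Σfm² = 11165.25
Σf(m − x̄)² = Σfm² − (Σfm)²/n = 11165.25 − 801.5²/69 = 1855.0725
Sample variance = 1855.0725 / 68 = 27.2805
Standard deviation = √27.2805 = 5.2231

5.223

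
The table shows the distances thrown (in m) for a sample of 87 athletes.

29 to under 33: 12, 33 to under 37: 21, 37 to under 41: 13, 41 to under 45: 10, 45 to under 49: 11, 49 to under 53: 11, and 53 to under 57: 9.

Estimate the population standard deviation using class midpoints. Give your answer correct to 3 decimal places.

Midpoints: 31, 35, 39, 43, 47, 51, 55
n = 87, Σfm = 3617, mean = 41.5747
Σfm² = 155655
Σf(m − x̄)² = Σfm² − (Σfm)²/n = 155655 − 3617²/87 = 5279.2644
Population variance = 5279.2644 / 87 = 60.6812
Standard deviation = √60.6812 = 7.7898

7.790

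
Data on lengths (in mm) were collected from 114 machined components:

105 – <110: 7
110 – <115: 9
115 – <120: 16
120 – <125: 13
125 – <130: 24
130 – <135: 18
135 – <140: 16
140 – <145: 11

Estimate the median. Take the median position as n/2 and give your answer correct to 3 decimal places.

127.500

Cumulative frequencies: 7, 16, 32, 45, 69, 87, 103, 114
n = 114; position = n/2 = 57.
This falls in the class 125 – <130: L = 125, F = 45, f = 24, h = 5.
Median ≈ 125 + ((57 − 45) / 24) × 5 = 127.5000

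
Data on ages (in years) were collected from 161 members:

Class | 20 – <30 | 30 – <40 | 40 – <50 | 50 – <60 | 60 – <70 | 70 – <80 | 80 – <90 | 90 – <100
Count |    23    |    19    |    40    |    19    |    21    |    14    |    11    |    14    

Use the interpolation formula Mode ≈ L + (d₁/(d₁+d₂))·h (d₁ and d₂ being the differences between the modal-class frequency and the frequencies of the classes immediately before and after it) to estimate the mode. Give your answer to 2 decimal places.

45.00

Modal class: 40 – <50 (highest frequency 40).
d₁ = 40 − 19 = 21, d₂ = 40 − 19 = 21
Mode ≈ 40 + (21/(21+21)) × 10 = 40 + 5.0000 = 45.0000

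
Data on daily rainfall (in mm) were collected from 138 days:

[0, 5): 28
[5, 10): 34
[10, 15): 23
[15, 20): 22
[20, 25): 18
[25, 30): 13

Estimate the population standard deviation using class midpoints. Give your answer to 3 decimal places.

Midpoints: 2.5, 7.5, 12.5, 17.5, 22.5, 27.5
n = 138, Σfm = 1760, mean = 12.7536
Σfm² = 31362.5
Σf(m − x̄)² = Σfm² − (Σfm)²/n = 31362.5 − 1760²/138 = 8916.1232
Population variance = 8916.1232 / 138 = 64.6096
Standard deviation = √64.6096 = 8.0380

8.038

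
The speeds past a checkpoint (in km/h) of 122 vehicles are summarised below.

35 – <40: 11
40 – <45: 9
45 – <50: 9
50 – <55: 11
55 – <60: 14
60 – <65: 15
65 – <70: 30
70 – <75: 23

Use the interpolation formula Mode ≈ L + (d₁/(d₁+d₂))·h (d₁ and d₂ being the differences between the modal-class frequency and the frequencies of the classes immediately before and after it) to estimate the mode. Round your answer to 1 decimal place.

Modal class: 65 – <70 (highest frequency 30).
d₁ = 30 − 15 = 15, d₂ = 30 − 23 = 7
Mode ≈ 65 + (15/(15+7)) × 5 = 65 + 3.4091 = 68.4091

68.4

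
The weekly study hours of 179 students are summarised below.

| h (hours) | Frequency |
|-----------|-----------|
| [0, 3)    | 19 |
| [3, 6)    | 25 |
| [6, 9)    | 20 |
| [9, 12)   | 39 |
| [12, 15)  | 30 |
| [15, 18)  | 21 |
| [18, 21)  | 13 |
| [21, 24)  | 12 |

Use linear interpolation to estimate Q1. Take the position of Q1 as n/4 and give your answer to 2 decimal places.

6.11

Cumulative frequencies: 19, 44, 64, 103, 133, 154, 167, 179
n = 179; position = n/4 = 44.75.
This falls in the class [6, 9): L = 6, F = 44, f = 20, h = 3.
Lower quartile ≈ 6 + ((44.75 − 44) / 20) × 3 = 6.1125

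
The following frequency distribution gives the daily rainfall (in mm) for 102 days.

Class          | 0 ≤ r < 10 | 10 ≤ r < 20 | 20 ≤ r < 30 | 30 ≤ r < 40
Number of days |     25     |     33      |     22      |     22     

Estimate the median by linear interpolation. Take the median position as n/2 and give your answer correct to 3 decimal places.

Cumulative frequencies: 25, 58, 80, 102
n = 102; position = n/2 = 51.
This falls in the class 10 ≤ r < 20: L = 10, F = 25, f = 33, h = 10.
Median ≈ 10 + ((51 − 25) / 33) × 10 = 17.8788

17.879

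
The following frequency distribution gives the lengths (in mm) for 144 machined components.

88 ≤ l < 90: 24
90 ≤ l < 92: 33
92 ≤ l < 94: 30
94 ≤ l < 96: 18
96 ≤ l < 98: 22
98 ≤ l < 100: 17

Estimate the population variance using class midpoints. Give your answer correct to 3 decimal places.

Midpoints: 89, 91, 93, 95, 97, 99
n = 144, Σfm = 13456, mean = 93.4444
Σfm² = 1258912
Σf(m − x̄)² = Σfm² − (Σfm)²/n = 1258912 − 13456²/144 = 1523.5556
Population variance = 1523.5556 / 144 = 10.5802

10.580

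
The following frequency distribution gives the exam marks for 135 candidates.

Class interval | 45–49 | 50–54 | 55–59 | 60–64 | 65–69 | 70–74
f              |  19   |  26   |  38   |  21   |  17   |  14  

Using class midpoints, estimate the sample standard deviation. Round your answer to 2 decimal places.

7.59

Midpoints: 47, 52, 57, 62, 67, 72
n = 135, Σfm = 7860, mean = 58.2222
Σfm² = 465350
Σf(m − x̄)² = Σfm² − (Σfm)²/n = 465350 − 7860²/135 = 7723.3333
Sample variance = 7723.3333 / 134 = 57.6368
Standard deviation = √57.6368 = 7.5919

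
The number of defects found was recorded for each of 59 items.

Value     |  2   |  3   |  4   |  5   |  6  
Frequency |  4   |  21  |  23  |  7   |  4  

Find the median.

Cumulative frequencies: 4, 25, 48, 55, 59
n = 59, so the median is the value in position (n+1)/2 = 30.
Position 30 falls at value 4.

4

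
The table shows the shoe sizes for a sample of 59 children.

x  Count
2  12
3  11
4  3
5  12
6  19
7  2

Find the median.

Cumulative frequencies: 12, 23, 26, 38, 57, 59
n = 59, so the median is the value in position (n+1)/2 = 30.
Position 30 falls at value 5.

5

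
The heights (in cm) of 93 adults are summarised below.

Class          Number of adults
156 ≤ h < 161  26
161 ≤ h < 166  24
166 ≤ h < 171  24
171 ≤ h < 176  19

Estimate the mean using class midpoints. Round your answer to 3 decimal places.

Midpoints: 158.5, 163.5, 168.5, 173.5
Σfm = 26×158.5 + 24×163.5 + 24×168.5 + 19×173.5 = 15385.5
n = Σf = 93
Mean = 15385.5 / 93 = 165.4355

165.435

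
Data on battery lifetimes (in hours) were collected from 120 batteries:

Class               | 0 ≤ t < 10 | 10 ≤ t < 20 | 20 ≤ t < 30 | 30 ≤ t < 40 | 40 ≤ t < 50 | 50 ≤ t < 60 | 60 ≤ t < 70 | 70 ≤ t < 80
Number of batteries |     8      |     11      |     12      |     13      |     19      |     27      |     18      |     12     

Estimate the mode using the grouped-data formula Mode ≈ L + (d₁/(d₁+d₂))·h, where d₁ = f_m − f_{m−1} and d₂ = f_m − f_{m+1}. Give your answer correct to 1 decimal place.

54.7

Modal class: 50 ≤ t < 60 (highest frequency 27).
d₁ = 27 − 19 = 8, d₂ = 27 − 18 = 9
Mode ≈ 50 + (8/(8+9)) × 10 = 50 + 4.7059 = 54.7059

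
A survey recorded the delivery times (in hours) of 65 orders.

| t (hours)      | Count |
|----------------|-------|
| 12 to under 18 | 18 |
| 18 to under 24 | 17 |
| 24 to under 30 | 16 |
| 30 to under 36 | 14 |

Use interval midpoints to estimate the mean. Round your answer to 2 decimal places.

23.40

Midpoints: 15, 21, 27, 33
Σfm = 18×15 + 17×21 + 16×27 + 14×33 = 1521
n = Σf = 65
Mean = 1521 / 65 = 23.4000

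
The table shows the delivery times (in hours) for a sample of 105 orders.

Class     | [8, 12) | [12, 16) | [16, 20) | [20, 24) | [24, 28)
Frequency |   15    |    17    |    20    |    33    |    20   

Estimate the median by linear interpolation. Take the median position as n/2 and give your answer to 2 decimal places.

Cumulative frequencies: 15, 32, 52, 85, 105
n = 105; position = n/2 = 52.5.
This falls in the class [20, 24): L = 20, F = 52, f = 33, h = 4.
Median ≈ 20 + ((52.5 − 52) / 33) × 4 = 20.0606

20.06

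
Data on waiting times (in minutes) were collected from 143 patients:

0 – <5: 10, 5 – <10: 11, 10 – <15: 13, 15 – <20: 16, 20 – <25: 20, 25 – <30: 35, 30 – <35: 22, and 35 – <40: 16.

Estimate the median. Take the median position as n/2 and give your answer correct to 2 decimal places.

Cumulative frequencies: 10, 21, 34, 50, 70, 105, 127, 143
n = 143; position = n/2 = 71.5.
This falls in the class 25 – <30: L = 25, F = 70, f = 35, h = 5.
Median ≈ 25 + ((71.5 − 70) / 35) × 5 = 25.2143

25.21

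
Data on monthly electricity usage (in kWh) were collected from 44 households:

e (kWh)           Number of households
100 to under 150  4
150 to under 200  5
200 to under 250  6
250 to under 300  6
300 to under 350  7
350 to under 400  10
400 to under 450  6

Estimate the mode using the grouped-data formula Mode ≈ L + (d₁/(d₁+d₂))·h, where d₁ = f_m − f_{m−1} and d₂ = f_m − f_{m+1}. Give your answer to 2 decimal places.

Modal class: 350 to under 400 (highest frequency 10).
d₁ = 10 − 7 = 3, d₂ = 10 − 6 = 4
Mode ≈ 350 + (3/(3+4)) × 50 = 350 + 21.4286 = 371.4286

371.43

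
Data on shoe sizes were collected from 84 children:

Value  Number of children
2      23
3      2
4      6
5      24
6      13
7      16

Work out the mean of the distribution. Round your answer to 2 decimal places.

4.60

Values: 2, 3, 4, 5, 6, 7
Σfx = 23×2 + 2×3 + 6×4 + 24×5 + 13×6 + 16×7 = 386
n = Σf = 84
Mean = 386 / 84 = 4.5952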